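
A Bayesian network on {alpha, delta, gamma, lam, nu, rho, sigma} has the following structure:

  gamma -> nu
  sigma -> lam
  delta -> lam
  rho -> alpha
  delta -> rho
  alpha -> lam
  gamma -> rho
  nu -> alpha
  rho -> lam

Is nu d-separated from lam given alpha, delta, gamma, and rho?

6 paths connect nu and lam; each must be blocked for d-separation to hold:
Path 1: nu → alpha → lam
  alpha is a chain here and alpha is conditioned on, so the path is blocked at alpha.
Path 2: nu → alpha ← rho → lam
  rho is a fork here and rho is conditioned on, so the path is blocked at rho.
Path 3: nu → alpha ← rho ← delta → lam
  rho is a chain here and rho is conditioned on, so the path is blocked at rho.
Path 4: nu ← gamma → rho → lam
  gamma is a fork here and gamma is conditioned on, so the path is blocked at gamma.
Path 5: nu ← gamma → rho → alpha → lam
  gamma is a fork here and gamma is conditioned on, so the path is blocked at gamma.
Path 6: nu ← gamma → rho ← delta → lam
  gamma is a fork here and gamma is conditioned on, so the path is blocked at gamma.
Since every path is blocked, d-separation holds.

Yes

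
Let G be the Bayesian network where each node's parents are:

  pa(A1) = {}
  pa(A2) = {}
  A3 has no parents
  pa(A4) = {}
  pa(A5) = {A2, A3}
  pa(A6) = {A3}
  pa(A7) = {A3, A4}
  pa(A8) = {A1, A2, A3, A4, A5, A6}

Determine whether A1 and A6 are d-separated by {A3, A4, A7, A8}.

No — A1 and A6 are not d-separated given {A3, A4, A7, A8}.

Enumerating the 5 paths from A1 to A6 and testing each for blocking by {A3, A4, A7, A8}:
  1. A1 → A8 ← A3 → A6 — A8:collider[open]; A3:fork[blocks] ⇒ blocked
  2. A1 → A8 ← A4 → A7 ← A3 → A6 — A8:collider[open]; A4:fork[blocks]; A7:collider[open]; A3:fork[blocks] ⇒ blocked
  3. A1 → A8 ← A5 ← A3 → A6 — A8:collider[open]; A5:chain[open]; A3:fork[blocks] ⇒ blocked
  4. A1 → A8 ← A2 → A5 ← A3 → A6 — A8:collider[open]; A2:fork[open]; A5:collider[open]; A3:fork[blocks] ⇒ blocked
  5. A1 → A8 ← A6 — A8:collider[open] ⇒ active
Because an active path exists, A1 and A6 are not d-separated.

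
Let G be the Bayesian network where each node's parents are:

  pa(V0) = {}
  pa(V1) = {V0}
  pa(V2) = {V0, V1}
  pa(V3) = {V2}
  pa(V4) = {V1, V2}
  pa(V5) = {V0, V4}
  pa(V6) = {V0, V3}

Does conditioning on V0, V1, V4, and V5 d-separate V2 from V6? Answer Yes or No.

No

6 paths connect V2 and V6; each must be blocked for d-separation to hold:
Path 1: V2 ← V0 → V6
  V0 is a fork here and V0 is conditioned on, so the path is blocked at V0.
Path 2: V2 → V3 → V6
  V3 is a chain and V3 is not conditioned on — no node blocks this path, so it is active.
Path 3: V2 → V4 ← V1 ← V0 → V6
  V1 is a chain here and V1 is conditioned on, so the path is blocked at V1.
Path 4: V2 → V4 → V5 ← V0 → V6
  V4 is a chain here and V4 is conditioned on, so the path is blocked at V4.
Path 5: V2 ← V1 ← V0 → V6
  V1 is a chain here and V1 is conditioned on, so the path is blocked at V1.
Path 6: V2 ← V1 → V4 → V5 ← V0 → V6
  V1 is a fork here and V1 is conditioned on, so the path is blocked at V1.
Because an active path exists, V2 and V6 are not d-separated.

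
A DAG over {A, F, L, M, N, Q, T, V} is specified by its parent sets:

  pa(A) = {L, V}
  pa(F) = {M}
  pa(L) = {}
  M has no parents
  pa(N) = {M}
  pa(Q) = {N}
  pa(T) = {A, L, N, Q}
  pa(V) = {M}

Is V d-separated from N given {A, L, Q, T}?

There are 5 undirected paths between V and N; checking each against the conditioning set {A, L, Q, T}:
Path 1: V ← M → N
  M is a fork and M is not conditioned on — no node blocks this path, so it is active.
Path 2: V → A ← L → T ← N
  L is a fork here and L is conditioned on, so the path is blocked at L.
Path 3: V → A ← L → T ← Q ← N
  L is a fork here and L is conditioned on, so the path is blocked at L.
Path 4: V → A → T ← N
  A is a chain here and A is conditioned on, so the path is blocked at A.
Path 5: V → A → T ← Q ← N
  A is a chain here and A is conditioned on, so the path is blocked at A.
Since the path V ← M → N is active, V and N are not d-separated given {A, L, Q, T}.

No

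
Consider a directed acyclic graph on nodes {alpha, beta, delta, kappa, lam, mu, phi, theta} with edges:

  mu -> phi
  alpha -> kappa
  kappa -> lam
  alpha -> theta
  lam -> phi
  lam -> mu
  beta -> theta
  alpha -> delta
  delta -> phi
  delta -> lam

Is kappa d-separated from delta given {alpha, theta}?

Yes

Enumerating the 4 paths from kappa to delta and testing each for blocking by {alpha, theta}:
  1. kappa → lam → phi ← delta — lam:chain[open]; phi:collider[blocks] ⇒ blocked
  2. kappa → lam → mu → phi ← delta — lam:chain[open]; mu:chain[open]; phi:collider[blocks] ⇒ blocked
  3. kappa → lam ← delta — lam:collider[blocks] ⇒ blocked
  4. kappa ← alpha → delta — alpha:fork[blocks] ⇒ blocked
Every path is blocked, so kappa and delta are d-separated given {alpha, theta}.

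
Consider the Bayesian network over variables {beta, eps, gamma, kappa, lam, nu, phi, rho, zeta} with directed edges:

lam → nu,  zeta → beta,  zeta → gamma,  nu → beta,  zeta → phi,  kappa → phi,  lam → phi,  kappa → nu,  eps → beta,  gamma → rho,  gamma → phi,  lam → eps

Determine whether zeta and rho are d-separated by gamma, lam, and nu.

Enumerating the 6 paths from zeta to rho and testing each for blocking by {gamma, lam, nu}:
  1. zeta → beta ← eps ← lam → nu ← kappa → phi ← gamma → rho — beta:collider[blocks]; eps:chain[open]; lam:fork[blocks]; nu:collider[open]; kappa:fork[open]; phi:collider[blocks]; gamma:fork[blocks] ⇒ blocked
  2. zeta → beta ← eps ← lam → phi ← gamma → rho — beta:collider[blocks]; eps:chain[open]; lam:fork[blocks]; phi:collider[blocks]; gamma:fork[blocks] ⇒ blocked
  3. zeta → beta ← nu ← lam → phi ← gamma → rho — beta:collider[blocks]; nu:chain[blocks]; lam:fork[blocks]; phi:collider[blocks]; gamma:fork[blocks] ⇒ blocked
  4. zeta → beta ← nu ← kappa → phi ← gamma → rho — beta:collider[blocks]; nu:chain[blocks]; kappa:fork[open]; phi:collider[blocks]; gamma:fork[blocks] ⇒ blocked
  5. zeta → gamma → rho — gamma:chain[blocks] ⇒ blocked
  6. zeta → phi ← gamma → rho — phi:collider[blocks]; gamma:fork[blocks] ⇒ blocked
All paths are blocked; zeta ⊥ rho | {gamma, lam, nu} holds.

Yes — zeta and rho are d-separated given {gamma, lam, nu}.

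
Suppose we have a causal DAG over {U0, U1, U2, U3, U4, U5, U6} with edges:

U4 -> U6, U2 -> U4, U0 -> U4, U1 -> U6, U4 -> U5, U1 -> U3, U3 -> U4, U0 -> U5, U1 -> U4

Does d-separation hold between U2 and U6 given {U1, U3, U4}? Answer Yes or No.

Yes — U2 and U6 are d-separated given {U1, U3, U4}.

Enumerating the 3 paths from U2 to U6 and testing each for blocking by {U1, U3, U4}:
  1. U2 → U4 ← U3 ← U1 → U6 — U4:collider[open]; U3:chain[blocks]; U1:fork[blocks] ⇒ blocked
  2. U2 → U4 → U6 — U4:chain[blocks] ⇒ blocked
  3. U2 → U4 ← U1 → U6 — U4:collider[open]; U1:fork[blocks] ⇒ blocked
All paths are blocked; U2 ⊥ U6 | {U1, U3, U4} holds.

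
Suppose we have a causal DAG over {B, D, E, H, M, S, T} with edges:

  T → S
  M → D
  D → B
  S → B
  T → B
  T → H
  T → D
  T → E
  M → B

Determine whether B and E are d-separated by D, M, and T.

Yes

4 paths connect B and E; each must be blocked for d-separation to hold:
  1. B ← T → E — T:fork[blocks] ⇒ blocked
  2. B ← S ← T → E — S:chain[open]; T:fork[blocks] ⇒ blocked
  3. B ← M → D ← T → E — M:fork[blocks]; D:collider[open]; T:fork[blocks] ⇒ blocked
  4. B ← D ← T → E — D:chain[blocks]; T:fork[blocks] ⇒ blocked
All paths are blocked; B ⊥ E | {D, M, T} holds.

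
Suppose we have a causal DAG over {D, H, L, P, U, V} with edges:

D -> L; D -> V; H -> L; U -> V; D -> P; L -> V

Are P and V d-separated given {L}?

Enumerating the 2 paths from P to V and testing each for blocking by {L}:
Path 1: P ← D → V
  D is a fork and D is not conditioned on — no node blocks this path, so it is active.
Path 2: P ← D → L → V
  L is a chain here and L is conditioned on, so the path is blocked at L.
At least one path is unblocked, so d-separation fails.

No — P and V are not d-separated given {L}.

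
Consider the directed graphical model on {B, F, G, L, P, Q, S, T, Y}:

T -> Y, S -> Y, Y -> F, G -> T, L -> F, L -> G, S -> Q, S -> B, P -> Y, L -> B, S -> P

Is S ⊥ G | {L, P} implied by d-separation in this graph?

Yes

We examine all 6 paths between S and G:
Path 1: S → P → Y → F ← L → G
  P is a chain here and P is conditioned on, so the path is blocked at P.
Path 2: S → P → Y ← T ← G
  P is a chain here and P is conditioned on, so the path is blocked at P.
Path 3: S → Y → F ← L → G
  F is a collider here and neither F nor any of its descendants is conditioned on, so the collider stays closed — the path is blocked at F.
Path 4: S → Y ← T ← G
  Y is a collider here and neither Y nor any of its descendants is conditioned on, so the collider stays closed — the path is blocked at Y.
Path 5: S → B ← L → F ← Y ← T ← G
  B is a collider here and neither B nor any of its descendants is conditioned on, so the collider stays closed — the path is blocked at B.
Path 6: S → B ← L → G
  B is a collider here and neither B nor any of its descendants is conditioned on, so the collider stays closed — the path is blocked at B.
All paths are blocked; S ⊥ G | {L, P} holds.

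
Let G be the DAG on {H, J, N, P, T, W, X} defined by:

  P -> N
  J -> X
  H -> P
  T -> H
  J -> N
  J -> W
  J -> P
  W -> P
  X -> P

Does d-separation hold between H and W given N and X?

No

Enumerating the 4 paths from H to W and testing each for blocking by {N, X}:
Path 1: H → P ← X ← J → W
  X is a chain here and X is conditioned on, so the path is blocked at X.
Path 2: H → P ← J → W
  P is a collider and its descendant N is conditioned on, which opens it; J is a fork and J is not conditioned on — no node blocks this path, so it is active.
Path 3: H → P → N ← J → W
  P is a chain and P is not conditioned on; N is a collider and N is conditioned on, which opens it; J is a fork and J is not conditioned on — no node blocks this path, so it is active.
Path 4: H → P ← W
  P is a collider and its descendant N is conditioned on, which opens it — no node blocks this path, so it is active.
At least one path is unblocked, so d-separation fails.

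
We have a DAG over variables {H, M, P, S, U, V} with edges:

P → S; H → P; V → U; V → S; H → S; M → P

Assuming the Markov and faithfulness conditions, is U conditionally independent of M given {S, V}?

Yes — U and M are d-separated given {S, V}.

2 paths connect U and M; each must be blocked for d-separation to hold:
Path 1: U ← V → S ← P ← M
  V is a fork here and V is conditioned on, so the path is blocked at V.
Path 2: U ← V → S ← H → P ← M
  V is a fork here and V is conditioned on, so the path is blocked at V.
All paths are blocked; U ⊥ M | {S, V} holds.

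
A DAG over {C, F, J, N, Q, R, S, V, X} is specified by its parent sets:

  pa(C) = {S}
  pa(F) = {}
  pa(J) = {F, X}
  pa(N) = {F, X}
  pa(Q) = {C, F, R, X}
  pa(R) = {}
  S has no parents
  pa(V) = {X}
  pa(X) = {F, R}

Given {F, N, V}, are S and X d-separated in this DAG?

There are 5 undirected paths between S and X; checking each against the conditioning set {F, N, V}:
  1. S → C → Q ← X — C:chain[open]; Q:collider[blocks] ⇒ blocked
  2. S → C → Q ← R → X — C:chain[open]; Q:collider[blocks]; R:fork[open] ⇒ blocked
  3. S → C → Q ← F → X — C:chain[open]; Q:collider[blocks]; F:fork[blocks] ⇒ blocked
  4. S → C → Q ← F → J ← X — C:chain[open]; Q:collider[blocks]; F:fork[blocks]; J:collider[blocks] ⇒ blocked
  5. S → C → Q ← F → N ← X — C:chain[open]; Q:collider[blocks]; F:fork[blocks]; N:collider[open] ⇒ blocked
All paths are blocked; S ⊥ X | {F, N, V} holds.

Yes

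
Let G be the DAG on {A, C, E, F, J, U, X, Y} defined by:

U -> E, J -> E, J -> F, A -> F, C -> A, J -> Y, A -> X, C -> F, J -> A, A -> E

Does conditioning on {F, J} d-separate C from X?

There are 4 undirected paths between C and X; checking each against the conditioning set {F, J}:
  1. C → A → X — A:chain[open] ⇒ active
  2. C → F ← A → X — F:collider[open]; A:fork[open] ⇒ active
  3. C → F ← J → A → X — F:collider[open]; J:fork[blocks]; A:chain[open] ⇒ blocked
  4. C → F ← J → E ← A → X — F:collider[open]; J:fork[blocks]; E:collider[blocks]; A:fork[open] ⇒ blocked
Because an active path exists, C and X are not d-separated.

No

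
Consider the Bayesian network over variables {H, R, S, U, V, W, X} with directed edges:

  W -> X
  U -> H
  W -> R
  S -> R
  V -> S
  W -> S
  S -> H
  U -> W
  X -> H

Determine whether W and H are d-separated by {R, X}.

Enumerating the 4 paths from W to H and testing each for blocking by {R, X}:
Path 1: W ← U → H
  U is a fork and U is not conditioned on — no node blocks this path, so it is active.
Path 2: W → R ← S → H
  R is a collider and R is conditioned on, which opens it; S is a fork and S is not conditioned on — no node blocks this path, so it is active.
Path 3: W → S → H
  S is a chain and S is not conditioned on — no node blocks this path, so it is active.
Path 4: W → X → H
  X is a chain here and X is conditioned on, so the path is blocked at X.
Because an active path exists, W and H are not d-separated.

No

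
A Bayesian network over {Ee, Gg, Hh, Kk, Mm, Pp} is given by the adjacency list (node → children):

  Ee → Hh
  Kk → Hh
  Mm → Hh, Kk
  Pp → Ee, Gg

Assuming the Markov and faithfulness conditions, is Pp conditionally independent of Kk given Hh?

We examine all 2 paths between Pp and Kk:
  1. Pp → Ee → Hh ← Mm → Kk — Ee:chain[open]; Hh:collider[open]; Mm:fork[open] ⇒ active
  2. Pp → Ee → Hh ← Kk — Ee:chain[open]; Hh:collider[open] ⇒ active
Since the path Pp → Ee → Hh ← Mm → Kk is active, Pp and Kk are not d-separated given {Hh}.

No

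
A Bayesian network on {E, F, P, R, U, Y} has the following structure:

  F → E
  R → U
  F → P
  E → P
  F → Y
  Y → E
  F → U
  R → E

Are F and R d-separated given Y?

Yes

4 paths connect F and R; each must be blocked for d-separation to hold:
  1. F → P ← E ← R — P:collider[blocks]; E:chain[open] ⇒ blocked
  2. F → U ← R — U:collider[blocks] ⇒ blocked
  3. F → Y → E ← R — Y:chain[blocks]; E:collider[blocks] ⇒ blocked
  4. F → E ← R — E:collider[blocks] ⇒ blocked
All paths are blocked; F ⊥ R | {Y} holds.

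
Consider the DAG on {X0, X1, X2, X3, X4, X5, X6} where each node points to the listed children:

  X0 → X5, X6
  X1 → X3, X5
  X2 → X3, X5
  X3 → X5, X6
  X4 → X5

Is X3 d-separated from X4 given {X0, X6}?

There are 4 undirected paths between X3 and X4; checking each against the conditioning set {X0, X6}:
  1. X3 ← X2 → X5 ← X4 — X2:fork[open]; X5:collider[blocks] ⇒ blocked
  2. X3 → X5 ← X4 — X5:collider[blocks] ⇒ blocked
  3. X3 → X6 ← X0 → X5 ← X4 — X6:collider[open]; X0:fork[blocks]; X5:collider[blocks] ⇒ blocked
  4. X3 ← X1 → X5 ← X4 — X1:fork[open]; X5:collider[blocks] ⇒ blocked
All paths are blocked; X3 ⊥ X4 | {X0, X6} holds.

Yes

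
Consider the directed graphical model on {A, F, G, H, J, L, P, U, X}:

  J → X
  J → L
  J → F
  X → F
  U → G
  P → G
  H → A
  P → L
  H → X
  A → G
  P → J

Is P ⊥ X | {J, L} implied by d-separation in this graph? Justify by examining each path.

Yes

We examine all 5 paths between P and X:
Path 1: P → G ← A ← H → X
  G is a collider here and neither G nor any of its descendants is conditioned on, so the collider stays closed — the path is blocked at G.
Path 2: P → L ← J → X
  J is a fork here and J is conditioned on, so the path is blocked at J.
Path 3: P → L ← J → F ← X
  J is a fork here and J is conditioned on, so the path is blocked at J.
Path 4: P → J → X
  J is a chain here and J is conditioned on, so the path is blocked at J.
Path 5: P → J → F ← X
  J is a chain here and J is conditioned on, so the path is blocked at J.
Every path is blocked, so P and X are d-separated given {J, L}.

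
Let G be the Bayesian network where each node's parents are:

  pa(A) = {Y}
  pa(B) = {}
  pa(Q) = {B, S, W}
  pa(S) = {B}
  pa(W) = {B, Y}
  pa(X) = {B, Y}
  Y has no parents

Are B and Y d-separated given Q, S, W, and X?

No

We examine all 4 paths between B and Y:
Path 1: B → Q ← W ← Y
  W is a chain here and W is conditioned on, so the path is blocked at W.
Path 2: B → X ← Y
  X is a collider and X is conditioned on, which opens it — no node blocks this path, so it is active.
Path 3: B → S → Q ← W ← Y
  S is a chain here and S is conditioned on, so the path is blocked at S.
Path 4: B → W ← Y
  W is a collider and W is conditioned on, which opens it — no node blocks this path, so it is active.
At least one path is unblocked, so d-separation fails.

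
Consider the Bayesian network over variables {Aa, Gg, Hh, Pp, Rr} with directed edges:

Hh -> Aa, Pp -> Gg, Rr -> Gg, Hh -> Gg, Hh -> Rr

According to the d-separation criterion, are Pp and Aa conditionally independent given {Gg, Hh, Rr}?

Yes — Pp and Aa are d-separated given {Gg, Hh, Rr}.

2 paths connect Pp and Aa; each must be blocked for d-separation to hold:
Path 1: Pp → Gg ← Hh → Aa
  Hh is a fork here and Hh is conditioned on, so the path is blocked at Hh.
Path 2: Pp → Gg ← Rr ← Hh → Aa
  Rr is a chain here and Rr is conditioned on, so the path is blocked at Rr.
All paths are blocked; Pp ⊥ Aa | {Gg, Hh, Rr} holds.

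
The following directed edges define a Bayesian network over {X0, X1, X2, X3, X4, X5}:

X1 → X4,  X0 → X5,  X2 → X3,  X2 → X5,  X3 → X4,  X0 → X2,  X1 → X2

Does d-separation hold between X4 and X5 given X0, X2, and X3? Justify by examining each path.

Yes — X4 and X5 are d-separated given {X0, X2, X3}.

4 paths connect X4 and X5; each must be blocked for d-separation to hold:
Path 1: X4 ← X1 → X2 → X5
  X2 is a chain here and X2 is conditioned on, so the path is blocked at X2.
Path 2: X4 ← X1 → X2 ← X0 → X5
  X0 is a fork here and X0 is conditioned on, so the path is blocked at X0.
Path 3: X4 ← X3 ← X2 → X5
  X3 is a chain here and X3 is conditioned on, so the path is blocked at X3.
Path 4: X4 ← X3 ← X2 ← X0 → X5
  X3 is a chain here and X3 is conditioned on, so the path is blocked at X3.
All paths are blocked; X4 ⊥ X5 | {X0, X2, X3} holds.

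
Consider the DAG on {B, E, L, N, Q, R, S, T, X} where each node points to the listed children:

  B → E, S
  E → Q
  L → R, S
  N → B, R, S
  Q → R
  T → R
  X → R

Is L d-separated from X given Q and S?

Enumerating the 5 paths from L to X and testing each for blocking by {Q, S}:
  1. L → S ← B → E → Q → R ← X — S:collider[open]; B:fork[open]; E:chain[open]; Q:chain[blocks]; R:collider[blocks] ⇒ blocked
  2. L → S ← B ← N → R ← X — S:collider[open]; B:chain[open]; N:fork[open]; R:collider[blocks] ⇒ blocked
  3. L → S ← N → B → E → Q → R ← X — S:collider[open]; N:fork[open]; B:chain[open]; E:chain[open]; Q:chain[blocks]; R:collider[blocks] ⇒ blocked
  4. L → S ← N → R ← X — S:collider[open]; N:fork[open]; R:collider[blocks] ⇒ blocked
  5. L → R ← X — R:collider[blocks] ⇒ blocked
Every path is blocked, so L and X are d-separated given {Q, S}.

Yes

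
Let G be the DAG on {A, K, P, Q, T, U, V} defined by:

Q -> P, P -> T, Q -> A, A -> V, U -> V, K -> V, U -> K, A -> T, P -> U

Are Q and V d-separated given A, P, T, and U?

We examine all 6 paths between Q and V:
Path 1: Q → P → T ← A → V
  P is a chain here and P is conditioned on, so the path is blocked at P.
Path 2: Q → P → U → V
  P is a chain here and P is conditioned on, so the path is blocked at P.
Path 3: Q → P → U → K → V
  P is a chain here and P is conditioned on, so the path is blocked at P.
Path 4: Q → A → V
  A is a chain here and A is conditioned on, so the path is blocked at A.
Path 5: Q → A → T ← P → U → V
  A is a chain here and A is conditioned on, so the path is blocked at A.
Path 6: Q → A → T ← P → U → K → V
  A is a chain here and A is conditioned on, so the path is blocked at A.
All paths are blocked; Q ⊥ V | {A, P, T, U} holds.

Yes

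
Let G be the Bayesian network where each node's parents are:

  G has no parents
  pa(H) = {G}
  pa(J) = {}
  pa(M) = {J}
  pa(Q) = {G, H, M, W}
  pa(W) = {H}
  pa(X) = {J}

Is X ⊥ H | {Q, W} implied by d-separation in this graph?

No

3 paths connect X and H; each must be blocked for d-separation to hold:
Path 1: X ← J → M → Q ← W ← H
  W is a chain here and W is conditioned on, so the path is blocked at W.
Path 2: X ← J → M → Q ← G → H
  J is a fork and J is not conditioned on; M is a chain and M is not conditioned on; Q is a collider and Q is conditioned on, which opens it; G is a fork and G is not conditioned on — no node blocks this path, so it is active.
Path 3: X ← J → M → Q ← H
  J is a fork and J is not conditioned on; M is a chain and M is not conditioned on; Q is a collider and Q is conditioned on, which opens it — no node blocks this path, so it is active.
Since the path X ← J → M → Q ← G → H is active, X and H are not d-separated given {Q, W}.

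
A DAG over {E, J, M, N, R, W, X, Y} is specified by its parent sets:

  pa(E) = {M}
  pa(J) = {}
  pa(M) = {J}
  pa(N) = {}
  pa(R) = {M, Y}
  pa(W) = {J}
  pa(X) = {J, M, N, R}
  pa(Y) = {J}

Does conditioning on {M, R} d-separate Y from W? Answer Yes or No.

There are 5 undirected paths between Y and W; checking each against the conditioning set {M, R}:
Path 1: Y ← J → W
  J is a fork and J is not conditioned on — no node blocks this path, so it is active.
Path 2: Y → R → X ← J → W
  R is a chain here and R is conditioned on, so the path is blocked at R.
Path 3: Y → R → X ← M ← J → W
  R is a chain here and R is conditioned on, so the path is blocked at R.
Path 4: Y → R ← M ← J → W
  M is a chain here and M is conditioned on, so the path is blocked at M.
Path 5: Y → R ← M → X ← J → W
  M is a fork here and M is conditioned on, so the path is blocked at M.
Because an active path exists, Y and W are not d-separated.

No — Y and W are not d-separated given {M, R}.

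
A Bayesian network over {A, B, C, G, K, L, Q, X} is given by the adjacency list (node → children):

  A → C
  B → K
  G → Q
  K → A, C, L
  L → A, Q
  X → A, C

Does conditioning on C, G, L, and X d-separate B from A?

4 paths connect B and A; each must be blocked for d-separation to hold:
Path 1: B → K → A
  K is a chain and K is not conditioned on — no node blocks this path, so it is active.
Path 2: B → K → C ← A
  K is a chain and K is not conditioned on; C is a collider and C is conditioned on, which opens it — no node blocks this path, so it is active.
Path 3: B → K → C ← X → A
  X is a fork here and X is conditioned on, so the path is blocked at X.
Path 4: B → K → L → A
  L is a chain here and L is conditioned on, so the path is blocked at L.
Because an active path exists, B and A are not d-separated.

No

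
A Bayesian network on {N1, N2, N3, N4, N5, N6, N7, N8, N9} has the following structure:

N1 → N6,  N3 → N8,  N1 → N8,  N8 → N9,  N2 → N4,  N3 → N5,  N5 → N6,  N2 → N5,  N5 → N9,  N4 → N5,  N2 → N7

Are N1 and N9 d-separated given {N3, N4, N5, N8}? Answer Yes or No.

Yes

We examine all 4 paths between N1 and N9:
Path 1: N1 → N8 → N9
  N8 is a chain here and N8 is conditioned on, so the path is blocked at N8.
Path 2: N1 → N8 ← N3 → N5 → N9
  N3 is a fork here and N3 is conditioned on, so the path is blocked at N3.
Path 3: N1 → N6 ← N5 → N9
  N6 is a collider here and neither N6 nor any of its descendants is conditioned on, so the collider stays closed — the path is blocked at N6.
Path 4: N1 → N6 ← N5 ← N3 → N8 → N9
  N6 is a collider here and neither N6 nor any of its descendants is conditioned on, so the collider stays closed — the path is blocked at N6.
All paths are blocked; N1 ⊥ N9 | {N3, N4, N5, N8} holds.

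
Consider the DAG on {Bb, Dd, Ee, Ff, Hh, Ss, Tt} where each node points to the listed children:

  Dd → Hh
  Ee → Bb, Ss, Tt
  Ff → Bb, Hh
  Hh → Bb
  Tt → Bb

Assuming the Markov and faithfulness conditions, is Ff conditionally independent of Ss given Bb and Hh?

4 paths connect Ff and Ss; each must be blocked for d-separation to hold:
Path 1: Ff → Hh → Bb ← Ee → Ss
  Hh is a chain here and Hh is conditioned on, so the path is blocked at Hh.
Path 2: Ff → Hh → Bb ← Tt ← Ee → Ss
  Hh is a chain here and Hh is conditioned on, so the path is blocked at Hh.
Path 3: Ff → Bb ← Ee → Ss
  Bb is a collider and Bb is conditioned on, which opens it; Ee is a fork and Ee is not conditioned on — no node blocks this path, so it is active.
Path 4: Ff → Bb ← Tt ← Ee → Ss
  Bb is a collider and Bb is conditioned on, which opens it; Tt is a chain and Tt is not conditioned on; Ee is a fork and Ee is not conditioned on — no node blocks this path, so it is active.
At least one path is unblocked, so d-separation fails.

No — Ff and Ss are not d-separated given {Bb, Hh}.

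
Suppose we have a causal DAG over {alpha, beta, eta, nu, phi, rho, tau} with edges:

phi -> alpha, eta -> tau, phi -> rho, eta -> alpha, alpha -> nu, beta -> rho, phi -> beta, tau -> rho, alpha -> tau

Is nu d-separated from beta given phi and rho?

There are 6 undirected paths between nu and beta; checking each against the conditioning set {phi, rho}:
  1. nu ← alpha ← phi → beta — alpha:chain[open]; phi:fork[blocks] ⇒ blocked
  2. nu ← alpha ← phi → rho ← beta — alpha:chain[open]; phi:fork[blocks]; rho:collider[open] ⇒ blocked
  3. nu ← alpha → tau → rho ← beta — alpha:fork[open]; tau:chain[open]; rho:collider[open] ⇒ active
  4. nu ← alpha → tau → rho ← phi → beta — alpha:fork[open]; tau:chain[open]; rho:collider[open]; phi:fork[blocks] ⇒ blocked
  5. nu ← alpha ← eta → tau → rho ← beta — alpha:chain[open]; eta:fork[open]; tau:chain[open]; rho:collider[open] ⇒ active
  6. nu ← alpha ← eta → tau → rho ← phi → beta — alpha:chain[open]; eta:fork[open]; tau:chain[open]; rho:collider[open]; phi:fork[blocks] ⇒ blocked
At least one path is unblocked, so d-separation fails.

No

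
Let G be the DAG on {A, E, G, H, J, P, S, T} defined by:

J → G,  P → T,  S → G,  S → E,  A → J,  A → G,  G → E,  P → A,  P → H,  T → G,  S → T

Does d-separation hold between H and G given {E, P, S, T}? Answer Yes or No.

5 paths connect H and G; each must be blocked for d-separation to hold:
Path 1: H ← P → A → J → G
  P is a fork here and P is conditioned on, so the path is blocked at P.
Path 2: H ← P → A → G
  P is a fork here and P is conditioned on, so the path is blocked at P.
Path 3: H ← P → T → G
  P is a fork here and P is conditioned on, so the path is blocked at P.
Path 4: H ← P → T ← S → E ← G
  P is a fork here and P is conditioned on, so the path is blocked at P.
Path 5: H ← P → T ← S → G
  P is a fork here and P is conditioned on, so the path is blocked at P.
All paths are blocked; H ⊥ G | {E, P, S, T} holds.

Yes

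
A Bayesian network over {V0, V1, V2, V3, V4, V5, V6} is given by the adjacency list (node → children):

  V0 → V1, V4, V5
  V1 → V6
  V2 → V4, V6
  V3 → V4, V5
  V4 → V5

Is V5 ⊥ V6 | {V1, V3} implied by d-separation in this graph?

No

6 paths connect V5 and V6; each must be blocked for d-separation to hold:
Path 1: V5 ← V3 → V4 ← V2 → V6
  V3 is a fork here and V3 is conditioned on, so the path is blocked at V3.
Path 2: V5 ← V3 → V4 ← V0 → V1 → V6
  V3 is a fork here and V3 is conditioned on, so the path is blocked at V3.
Path 3: V5 ← V0 → V4 ← V2 → V6
  V4 is a collider here and neither V4 nor any of its descendants is conditioned on, so the collider stays closed — the path is blocked at V4.
Path 4: V5 ← V0 → V1 → V6
  V1 is a chain here and V1 is conditioned on, so the path is blocked at V1.
Path 5: V5 ← V4 ← V2 → V6
  V4 is a chain and V4 is not conditioned on; V2 is a fork and V2 is not conditioned on — no node blocks this path, so it is active.
Path 6: V5 ← V4 ← V0 → V1 → V6
  V1 is a chain here and V1 is conditioned on, so the path is blocked at V1.
Since the path V5 ← V4 ← V2 → V6 is active, V5 and V6 are not d-separated given {V1, V3}.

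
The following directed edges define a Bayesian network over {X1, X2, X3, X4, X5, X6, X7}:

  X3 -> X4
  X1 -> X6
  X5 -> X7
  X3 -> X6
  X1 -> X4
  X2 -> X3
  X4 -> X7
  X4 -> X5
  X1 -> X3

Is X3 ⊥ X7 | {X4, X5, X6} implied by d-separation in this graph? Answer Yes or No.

We examine all 6 paths between X3 and X7:
Path 1: X3 ← X1 → X4 → X7
  X4 is a chain here and X4 is conditioned on, so the path is blocked at X4.
Path 2: X3 ← X1 → X4 → X5 → X7
  X4 is a chain here and X4 is conditioned on, so the path is blocked at X4.
Path 3: X3 → X4 → X7
  X4 is a chain here and X4 is conditioned on, so the path is blocked at X4.
Path 4: X3 → X4 → X5 → X7
  X4 is a chain here and X4 is conditioned on, so the path is blocked at X4.
Path 5: X3 → X6 ← X1 → X4 → X7
  X4 is a chain here and X4 is conditioned on, so the path is blocked at X4.
Path 6: X3 → X6 ← X1 → X4 → X5 → X7
  X4 is a chain here and X4 is conditioned on, so the path is blocked at X4.
All paths are blocked; X3 ⊥ X7 | {X4, X5, X6} holds.

Yes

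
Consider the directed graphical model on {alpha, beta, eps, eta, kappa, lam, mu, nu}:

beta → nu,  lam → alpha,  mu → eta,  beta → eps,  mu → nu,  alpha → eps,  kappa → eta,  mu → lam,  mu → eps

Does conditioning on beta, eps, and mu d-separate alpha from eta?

There are 3 undirected paths between alpha and eta; checking each against the conditioning set {beta, eps, mu}:
  1. alpha → eps ← mu → eta — eps:collider[open]; mu:fork[blocks] ⇒ blocked
  2. alpha → eps ← beta → nu ← mu → eta — eps:collider[open]; beta:fork[blocks]; nu:collider[blocks]; mu:fork[blocks] ⇒ blocked
  3. alpha ← lam ← mu → eta — lam:chain[open]; mu:fork[blocks] ⇒ blocked
All paths are blocked; alpha ⊥ eta | {beta, eps, mu} holds.

Yes — alpha and eta are d-separated given {beta, eps, mu}.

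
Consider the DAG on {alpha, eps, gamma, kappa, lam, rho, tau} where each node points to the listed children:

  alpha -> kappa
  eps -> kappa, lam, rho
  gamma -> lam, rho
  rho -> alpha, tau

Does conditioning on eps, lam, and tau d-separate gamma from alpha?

No

There are 4 undirected paths between gamma and alpha; checking each against the conditioning set {eps, lam, tau}:
Path 1: gamma → lam ← eps → rho → alpha
  eps is a fork here and eps is conditioned on, so the path is blocked at eps.
Path 2: gamma → lam ← eps → kappa ← alpha
  eps is a fork here and eps is conditioned on, so the path is blocked at eps.
Path 3: gamma → rho → alpha
  rho is a chain and rho is not conditioned on — no node blocks this path, so it is active.
Path 4: gamma → rho ← eps → kappa ← alpha
  eps is a fork here and eps is conditioned on, so the path is blocked at eps.
Because an active path exists, gamma and alpha are not d-separated.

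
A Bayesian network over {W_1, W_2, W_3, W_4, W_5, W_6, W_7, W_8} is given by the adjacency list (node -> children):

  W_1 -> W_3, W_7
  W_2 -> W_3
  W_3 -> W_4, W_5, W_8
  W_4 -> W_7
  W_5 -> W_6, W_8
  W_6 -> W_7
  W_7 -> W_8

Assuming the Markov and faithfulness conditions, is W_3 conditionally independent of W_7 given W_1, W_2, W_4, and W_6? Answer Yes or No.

We examine all 6 paths between W_3 and W_7:
  1. W_3 ← W_1 → W_7 — W_1:fork[blocks] ⇒ blocked
  2. W_3 → W_8 ← W_7 — W_8:collider[blocks] ⇒ blocked
  3. W_3 → W_8 ← W_5 → W_6 → W_7 — W_8:collider[blocks]; W_5:fork[open]; W_6:chain[blocks] ⇒ blocked
  4. W_3 → W_5 → W_8 ← W_7 — W_5:chain[open]; W_8:collider[blocks] ⇒ blocked
  5. W_3 → W_5 → W_6 → W_7 — W_5:chain[open]; W_6:chain[blocks] ⇒ blocked
  6. W_3 → W_4 → W_7 — W_4:chain[blocks] ⇒ blocked
Every path is blocked, so W_3 and W_7 are d-separated given {W_1, W_2, W_4, W_6}.

Yes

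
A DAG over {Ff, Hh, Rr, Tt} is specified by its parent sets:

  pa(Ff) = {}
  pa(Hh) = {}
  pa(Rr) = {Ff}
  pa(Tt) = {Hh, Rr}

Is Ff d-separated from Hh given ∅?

Yes

Only one path connects Ff and Hh:
  1. Ff → Rr → Tt ← Hh — Rr:chain[open]; Tt:collider[blocks] ⇒ blocked
Every path is blocked, so Ff and Hh are d-separated given ∅.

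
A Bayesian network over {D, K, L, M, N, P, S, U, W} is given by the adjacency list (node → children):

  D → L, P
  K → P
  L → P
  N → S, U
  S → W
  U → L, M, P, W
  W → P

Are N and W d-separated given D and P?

No

There are 5 undirected paths between N and W; checking each against the conditioning set {D, P}:
Path 1: N → U → P ← W
  U is a chain and U is not conditioned on; P is a collider and P is conditioned on, which opens it — no node blocks this path, so it is active.
Path 2: N → U → W
  U is a chain and U is not conditioned on — no node blocks this path, so it is active.
Path 3: N → U → L ← D → P ← W
  D is a fork here and D is conditioned on, so the path is blocked at D.
Path 4: N → U → L → P ← W
  U is a chain and U is not conditioned on; L is a chain and L is not conditioned on; P is a collider and P is conditioned on, which opens it — no node blocks this path, so it is active.
Path 5: N → S → W
  S is a chain and S is not conditioned on — no node blocks this path, so it is active.
Because an active path exists, N and W are not d-separated.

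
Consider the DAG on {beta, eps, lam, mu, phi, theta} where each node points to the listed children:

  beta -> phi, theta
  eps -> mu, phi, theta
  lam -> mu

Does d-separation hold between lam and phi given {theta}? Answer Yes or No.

We examine all 2 paths between lam and phi:
Path 1: lam → mu ← eps → phi
  mu is a collider here and neither mu nor any of its descendants is conditioned on, so the collider stays closed — the path is blocked at mu.
Path 2: lam → mu ← eps → theta ← beta → phi
  mu is a collider here and neither mu nor any of its descendants is conditioned on, so the collider stays closed — the path is blocked at mu.
All paths are blocked; lam ⊥ phi | {theta} holds.

Yes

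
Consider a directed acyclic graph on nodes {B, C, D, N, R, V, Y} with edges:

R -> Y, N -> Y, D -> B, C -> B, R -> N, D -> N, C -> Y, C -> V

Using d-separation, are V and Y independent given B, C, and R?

There are 3 undirected paths between V and Y; checking each against the conditioning set {B, C, R}:
Path 1: V ← C → Y
  C is a fork here and C is conditioned on, so the path is blocked at C.
Path 2: V ← C → B ← D → N ← R → Y
  C is a fork here and C is conditioned on, so the path is blocked at C.
Path 3: V ← C → B ← D → N → Y
  C is a fork here and C is conditioned on, so the path is blocked at C.
Since every path is blocked, d-separation holds.

Yes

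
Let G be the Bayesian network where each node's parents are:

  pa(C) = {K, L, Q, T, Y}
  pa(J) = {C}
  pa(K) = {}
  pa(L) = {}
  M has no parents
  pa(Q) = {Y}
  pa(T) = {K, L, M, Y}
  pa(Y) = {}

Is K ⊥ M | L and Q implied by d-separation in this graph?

Yes

Enumerating the 5 paths from K to M and testing each for blocking by {L, Q}:
Path 1: K → C ← L → T ← M
  C is a collider here and neither C nor any of its descendants is conditioned on, so the collider stays closed — the path is blocked at C.
Path 2: K → C ← Q ← Y → T ← M
  C is a collider here and neither C nor any of its descendants is conditioned on, so the collider stays closed — the path is blocked at C.
Path 3: K → C ← Y → T ← M
  C is a collider here and neither C nor any of its descendants is conditioned on, so the collider stays closed — the path is blocked at C.
Path 4: K → C ← T ← M
  C is a collider here and neither C nor any of its descendants is conditioned on, so the collider stays closed — the path is blocked at C.
Path 5: K → T ← M
  T is a collider here and neither T nor any of its descendants is conditioned on, so the collider stays closed — the path is blocked at T.
Since every path is blocked, d-separation holds.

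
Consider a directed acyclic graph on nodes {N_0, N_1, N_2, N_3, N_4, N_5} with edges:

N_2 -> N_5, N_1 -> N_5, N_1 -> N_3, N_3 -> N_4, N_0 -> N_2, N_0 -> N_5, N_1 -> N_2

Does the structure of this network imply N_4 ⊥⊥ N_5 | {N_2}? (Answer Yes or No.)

There are 3 undirected paths between N_4 and N_5; checking each against the conditioning set {N_2}:
Path 1: N_4 ← N_3 ← N_1 → N_2 ← N_0 → N_5
  N_3 is a chain and N_3 is not conditioned on; N_1 is a fork and N_1 is not conditioned on; N_2 is a collider and N_2 is conditioned on, which opens it; N_0 is a fork and N_0 is not conditioned on — no node blocks this path, so it is active.
Path 2: N_4 ← N_3 ← N_1 → N_2 → N_5
  N_2 is a chain here and N_2 is conditioned on, so the path is blocked at N_2.
Path 3: N_4 ← N_3 ← N_1 → N_5
  N_3 is a chain and N_3 is not conditioned on; N_1 is a fork and N_1 is not conditioned on — no node blocks this path, so it is active.
Since the path N_4 ← N_3 ← N_1 → N_2 ← N_0 → N_5 is active, N_4 and N_5 are not d-separated given {N_2}.

No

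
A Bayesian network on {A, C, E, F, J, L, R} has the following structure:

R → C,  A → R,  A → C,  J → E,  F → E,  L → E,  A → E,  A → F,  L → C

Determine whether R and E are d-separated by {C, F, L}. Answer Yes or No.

No — R and E are not d-separated given {C, F, L}.

We examine all 6 paths between R and E:
Path 1: R → C ← L → E
  L is a fork here and L is conditioned on, so the path is blocked at L.
Path 2: R → C ← A → E
  C is a collider and C is conditioned on, which opens it; A is a fork and A is not conditioned on — no node blocks this path, so it is active.
Path 3: R → C ← A → F → E
  F is a chain here and F is conditioned on, so the path is blocked at F.
Path 4: R ← A → C ← L → E
  L is a fork here and L is conditioned on, so the path is blocked at L.
Path 5: R ← A → E
  A is a fork and A is not conditioned on — no node blocks this path, so it is active.
Path 6: R ← A → F → E
  F is a chain here and F is conditioned on, so the path is blocked at F.
At least one path is unblocked, so d-separation fails.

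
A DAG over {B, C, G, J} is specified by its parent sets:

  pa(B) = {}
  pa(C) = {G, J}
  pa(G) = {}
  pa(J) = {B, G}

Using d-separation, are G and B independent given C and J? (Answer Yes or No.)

No — G and B are not d-separated given {C, J}.

There are 2 undirected paths between G and B; checking each against the conditioning set {C, J}:
  1. G → C ← J ← B — C:collider[open]; J:chain[blocks] ⇒ blocked
  2. G → J ← B — J:collider[open] ⇒ active
Because an active path exists, G and B are not d-separated.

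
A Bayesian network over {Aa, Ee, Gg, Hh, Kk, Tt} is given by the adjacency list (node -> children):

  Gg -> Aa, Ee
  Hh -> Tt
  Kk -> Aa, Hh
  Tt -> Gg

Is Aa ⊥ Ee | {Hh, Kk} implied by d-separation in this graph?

No

Enumerating the 2 paths from Aa to Ee and testing each for blocking by {Hh, Kk}:
Path 1: Aa ← Gg → Ee
  Gg is a fork and Gg is not conditioned on — no node blocks this path, so it is active.
Path 2: Aa ← Kk → Hh → Tt → Gg → Ee
  Kk is a fork here and Kk is conditioned on, so the path is blocked at Kk.
Because an active path exists, Aa and Ee are not d-separated.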